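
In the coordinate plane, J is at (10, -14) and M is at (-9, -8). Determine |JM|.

The horizontal distance is |-9 - 10| = 19 and the vertical distance is |-8 - -14| = 6.
By the Pythagorean theorem, d = sqrt(19^2 + 6^2) = sqrt(397).

sqrt(397)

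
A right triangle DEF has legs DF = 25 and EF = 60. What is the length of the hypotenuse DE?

DE = sqrt(25^2 + 60^2) = sqrt(4225) = 65

65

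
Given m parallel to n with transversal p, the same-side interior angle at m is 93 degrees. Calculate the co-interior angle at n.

Co-interior angles (same-side interior) formed by parallel lines and a transversal are supplementary (sum to 180 degrees).
The given angle is 93 degrees.
The co-interior angle = 180 - 93 = 87 degrees.

87 degrees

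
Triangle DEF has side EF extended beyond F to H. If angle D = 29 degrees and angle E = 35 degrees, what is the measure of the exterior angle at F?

By the exterior angle theorem, an exterior angle of a triangle equals the sum of the two remote interior angles.
Exterior angle = angle D + angle E
Exterior angle = 29 + 35 = 64 degrees

64 degrees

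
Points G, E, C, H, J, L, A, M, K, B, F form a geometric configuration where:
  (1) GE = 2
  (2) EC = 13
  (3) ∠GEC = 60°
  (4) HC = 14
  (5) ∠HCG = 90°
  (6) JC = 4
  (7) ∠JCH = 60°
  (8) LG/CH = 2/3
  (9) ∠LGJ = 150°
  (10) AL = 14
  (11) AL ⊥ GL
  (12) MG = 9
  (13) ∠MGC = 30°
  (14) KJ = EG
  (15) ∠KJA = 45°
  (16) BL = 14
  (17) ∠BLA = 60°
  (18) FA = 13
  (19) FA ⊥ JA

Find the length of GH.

Step 1: By the law of cosines on triangle CEG: CG² = 13² + 2² − 2·13·2·cos(60°) = 147, so CG = 7·√3.
Step 2: By the law of cosines on triangle GCH: GH² = (7·√3)² + 14² − 2·7·√3·14·cos(90°) = 343, so GH = 7·√7.

Therefore, the length of GH = 7·√7.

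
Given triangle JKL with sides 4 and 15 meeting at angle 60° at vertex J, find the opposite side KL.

Law of cosines: KL^2 = 4^2 + 15^2 - 2(4)(15)cos(60°) = 181, so KL = sqrt(181).

sqrt(181)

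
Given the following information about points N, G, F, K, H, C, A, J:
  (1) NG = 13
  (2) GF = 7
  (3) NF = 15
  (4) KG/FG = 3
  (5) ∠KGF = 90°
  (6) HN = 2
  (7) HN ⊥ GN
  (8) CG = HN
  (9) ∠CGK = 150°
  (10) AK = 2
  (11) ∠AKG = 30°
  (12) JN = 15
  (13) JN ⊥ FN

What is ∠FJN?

Step 1: By the law of cosines on triangle JNF: JF² = 15² + 15² − 2·15·15·cos(90°) = 450, so JF = 15·√2.
Step 2: By the inverse law of cosines on triangle FJN: cos(∠FJN) = ((15·√2)² + 15² − 15²) / (2·15·√2·15) = 450/636.4 = 0.7071, so ∠FJN = 45°.

Therefore, the measure of angle ∠FJN = 45°.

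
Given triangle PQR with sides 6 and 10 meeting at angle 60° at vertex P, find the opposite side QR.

When two sides and the included angle are known, the law of cosines gives the third side.
c^2 = a^2 + b^2 - 2ab cos(C) generalizes the Pythagorean theorem to non-right triangles.
Here: QR^2 = 36 + 100 - 120*(1/2) = 76
QR = 2*sqrt(19)

2*sqrt(19)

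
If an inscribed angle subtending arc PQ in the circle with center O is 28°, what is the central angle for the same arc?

By the inscribed angle theorem, the central angle is twice the inscribed angle.
Central angle = 2 × 28° = 56°

56°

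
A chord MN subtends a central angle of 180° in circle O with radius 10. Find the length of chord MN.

Chord length = 2r sin(θ/2)
= 2 × 10 × sin(180°/2)
= 2 × 10 × sin(90°)
= 20

20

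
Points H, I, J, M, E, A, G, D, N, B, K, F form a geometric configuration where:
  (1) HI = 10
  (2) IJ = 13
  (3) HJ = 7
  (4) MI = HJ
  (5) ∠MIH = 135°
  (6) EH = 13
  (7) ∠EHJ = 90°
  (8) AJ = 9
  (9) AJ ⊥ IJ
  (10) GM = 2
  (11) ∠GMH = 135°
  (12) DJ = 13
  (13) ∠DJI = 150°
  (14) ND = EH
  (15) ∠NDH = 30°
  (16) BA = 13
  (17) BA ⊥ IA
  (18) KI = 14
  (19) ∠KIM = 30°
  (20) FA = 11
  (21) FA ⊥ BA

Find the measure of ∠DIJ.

Step 1: By the law of cosines on triangle IJD: ID² = 13² + 13² − 2·13·13·cos(150°) = 630.72, so ID ≈ 25.11.
Step 2: By the inverse law of cosines on triangle DIJ: cos(∠DIJ) = (25.11² + 13² − 13²) / (2·25.11·13) = 630.72/652.97 = 0.9659, so ∠DIJ = 15°.

Therefore, the measure of angle ∠DIJ = 15°.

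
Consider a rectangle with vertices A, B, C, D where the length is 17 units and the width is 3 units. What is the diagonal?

d = sqrt(17^2 + 3^2) = sqrt(298)

sqrt(298)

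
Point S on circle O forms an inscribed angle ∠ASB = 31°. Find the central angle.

By the inscribed angle theorem, the central angle is twice the inscribed angle.
Central angle = 2 × 31° = 62°

62°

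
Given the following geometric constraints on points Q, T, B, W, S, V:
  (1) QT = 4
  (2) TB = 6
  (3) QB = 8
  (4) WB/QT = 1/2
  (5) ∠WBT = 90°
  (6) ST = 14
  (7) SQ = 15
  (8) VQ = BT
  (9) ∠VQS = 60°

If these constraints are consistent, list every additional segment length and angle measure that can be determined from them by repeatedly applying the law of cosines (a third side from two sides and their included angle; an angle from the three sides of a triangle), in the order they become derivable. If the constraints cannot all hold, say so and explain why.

The constraints are consistent. Derivable facts, in order:
After 1 step:
- SV = 3·√19
- TW = 2·√10
- ∠BQT = 46.57°
- ∠BTQ = 104.48°
- ∠QBT = 28.96°
- ∠QST = 15.36°
- ∠QTS = 96.67°
- ∠SQT = 67.98°
After 2 steps:
- ∠BTW = 18.43°
- ∠BWT = 71.57°
- ∠QSV = 23.41°
- ∠QVS = 96.59°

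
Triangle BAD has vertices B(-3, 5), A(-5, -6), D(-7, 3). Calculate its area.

Shoelace: Area = (1/2)|-3(-6-3) + -5(3-5) + -7(5--6)| = (1/2)(40) = 20

20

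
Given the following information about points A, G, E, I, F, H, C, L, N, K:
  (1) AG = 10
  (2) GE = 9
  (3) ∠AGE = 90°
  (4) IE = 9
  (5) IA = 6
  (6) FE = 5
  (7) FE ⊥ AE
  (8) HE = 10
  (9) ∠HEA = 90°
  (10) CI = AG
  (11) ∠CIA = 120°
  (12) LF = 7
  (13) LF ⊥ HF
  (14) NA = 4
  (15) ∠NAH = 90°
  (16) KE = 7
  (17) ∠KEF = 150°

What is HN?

Step 1: By the law of cosines on triangle EGA: EA² = 9² + 10² − 2·9·10·cos(90°) = 181, so EA = √181.
Step 2: By the law of cosines on triangle HEA: HA² = 10² + √181² − 2·10·√181·cos(90°) = 281, so HA ≈ 16.76.
Step 3: By the law of cosines on triangle HAN: HN² = 16.76² + 4² − 2·16.76·4·cos(90°) = 297, so HN = 3·√33.

Therefore, the length of HN = 3·√33.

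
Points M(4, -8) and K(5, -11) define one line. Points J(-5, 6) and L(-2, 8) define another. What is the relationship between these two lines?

Slope of line 1: m1 = (-11 - -8)/(5 - 4) = -3/1 = -3
Slope of line 2: m2 = (8 - 6)/(-2 - -5) = 2/3 = 2/3
m1 != m2 (-3 != 2/3), so not parallel.
m1 * m2 = (-3) * (2/3) = -2 != -1, so not perpendicular.
The lines are neither parallel nor perpendicular.

Neither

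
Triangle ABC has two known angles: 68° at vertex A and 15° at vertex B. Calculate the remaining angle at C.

angle C = 180 - 68 - 15 = 97 degrees.

97 degrees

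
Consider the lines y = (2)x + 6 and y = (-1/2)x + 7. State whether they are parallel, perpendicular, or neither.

Slope of line 1: m1 = 2
Slope of line 2: m2 = -1/2
m1 * m2 = -1, so perpendicular.

Perpendicular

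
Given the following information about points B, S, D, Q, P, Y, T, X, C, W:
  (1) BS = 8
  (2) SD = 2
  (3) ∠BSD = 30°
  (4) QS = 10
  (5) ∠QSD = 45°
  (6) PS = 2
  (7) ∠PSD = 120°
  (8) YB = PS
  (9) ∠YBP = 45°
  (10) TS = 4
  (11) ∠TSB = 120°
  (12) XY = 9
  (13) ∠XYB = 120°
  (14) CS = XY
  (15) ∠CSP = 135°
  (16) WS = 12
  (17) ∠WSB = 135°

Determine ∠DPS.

Step 1: By the law of cosines on triangle PSD: PD² = 2² + 2² − 2·2·2·cos(120°) = 12, so PD = 2·√3.
Step 2: By the inverse law of cosines on triangle DPS: cos(∠DPS) = ((2·√3)² + 2² − 2²) / (2·2·√3·2) = 12/13.86 = 0.866, so ∠DPS = 30°.

Therefore, the measure of angle ∠DPS = 30°.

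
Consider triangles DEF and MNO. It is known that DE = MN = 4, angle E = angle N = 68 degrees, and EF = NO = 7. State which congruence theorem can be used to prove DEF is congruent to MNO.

The given information matches SAS: Two pairs of corresponding sides and the included angle are equal (Side-Angle-Side).

SAS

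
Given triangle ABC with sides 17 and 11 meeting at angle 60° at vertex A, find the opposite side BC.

When two sides and the included angle are known, the law of cosines gives the third side.
c^2 = a^2 + b^2 - 2ab cos(C) generalizes the Pythagorean theorem to non-right triangles.
Here: BC^2 = 289 + 121 - 374*(1/2) = 223
BC = sqrt(223)

sqrt(223)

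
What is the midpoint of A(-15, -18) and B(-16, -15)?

M = ((x₁ + x₂)/2, (y₁ + y₂)/2)
= ((-15 + -16)/2, (-18 + -15)/2)
= (-31/2, -33/2) = (-31/2, -33/2)

(-31/2, -33/2)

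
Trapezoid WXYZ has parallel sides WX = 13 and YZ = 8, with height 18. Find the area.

Area of a trapezoid = (base1 + base2) * height / 2
Area = (13 + 8) * 18 / 2
Area = 21 * 18 / 2
Area = 378 / 2
Area = 189

189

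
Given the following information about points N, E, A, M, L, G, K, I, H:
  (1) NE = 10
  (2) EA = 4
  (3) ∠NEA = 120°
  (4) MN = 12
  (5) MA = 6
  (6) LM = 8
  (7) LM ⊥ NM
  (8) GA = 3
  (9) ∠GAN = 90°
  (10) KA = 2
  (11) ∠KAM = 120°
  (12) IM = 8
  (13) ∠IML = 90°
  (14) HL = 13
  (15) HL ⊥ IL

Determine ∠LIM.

Step 1: By the law of cosines on triangle IML: IL² = 8² + 8² − 2·8·8·cos(90°) = 128, so IL = 8·√2.
Step 2: By the inverse law of cosines on triangle LIM: cos(∠LIM) = ((8·√2)² + 8² − 8²) / (2·8·√2·8) = 128/181.02 = 0.7071, so ∠LIM = 45°.

Therefore, the measure of angle ∠LIM = 45°.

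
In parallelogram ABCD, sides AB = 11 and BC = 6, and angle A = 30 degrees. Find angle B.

In a parallelogram, consecutive angles are supplementary (sum to 180°).
angle B = 180 - angle A
angle B = 180 - 30
angle B = 150 degrees

150 degrees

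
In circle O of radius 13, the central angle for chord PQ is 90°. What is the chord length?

Drop a perpendicular from the center to the chord, bisecting both the chord and the central angle.
Each half-chord = r sin(θ/2) = 13 sin(45°).
The full chord = 2 × 13 × sin(45°) = 13*sqrt(2).

13*sqrt(2)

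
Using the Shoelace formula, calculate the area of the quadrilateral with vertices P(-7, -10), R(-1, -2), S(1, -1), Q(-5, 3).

Using the Shoelace formula for a quadrilateral (vertices in order):
Area = (1/2)|sum of (x_i * y_(i+1) - x_(i+1) * y_i)|
Terms: (-7*-2 - -1*-10) = 4, (-1*-1 - 1*-2) = 3, (1*3 - -5*-1) = -2, (-5*-10 - -7*3) = 71
Sum = 76
Area = (1/2)(76) = 38

38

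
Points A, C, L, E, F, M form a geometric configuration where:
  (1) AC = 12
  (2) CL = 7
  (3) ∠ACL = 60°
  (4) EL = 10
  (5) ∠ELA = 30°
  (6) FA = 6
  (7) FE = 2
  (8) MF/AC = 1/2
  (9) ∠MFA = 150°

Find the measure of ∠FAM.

From the given relations: MF = 1/2·AC = 1/2·12 = 6.
Step 1: By the law of cosines on triangle AFM: AM² = 6² + 6² − 2·6·6·cos(150°) = 134.35, so AM ≈ 11.59.
Step 2: By the inverse law of cosines on triangle FAM: cos(∠FAM) = (6² + 11.59² − 6²) / (2·6·11.59) = 134.35/139.09 = 0.9659, so ∠FAM = 15°.

Therefore, the measure of angle ∠FAM = 15°.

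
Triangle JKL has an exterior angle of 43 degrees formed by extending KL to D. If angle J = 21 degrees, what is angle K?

angle K = 43 - 21 = 22 degrees (exterior angle theorem).

22 degrees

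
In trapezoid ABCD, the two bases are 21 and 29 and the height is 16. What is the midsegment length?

The midsegment (median) of a trapezoid connects the midpoints of the non-parallel sides.
Its length is the average of the two bases: (21 + 29) / 2 = 25.

25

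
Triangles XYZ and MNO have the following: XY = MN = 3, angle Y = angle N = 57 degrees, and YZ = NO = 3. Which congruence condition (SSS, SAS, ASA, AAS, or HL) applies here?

The given information matches SAS: Two pairs of corresponding sides and the included angle are equal (Side-Angle-Side).

SAS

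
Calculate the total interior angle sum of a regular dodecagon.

The sum of interior angles of an n-sided polygon is (n - 2) * 180.
For n = 12: (12 - 2) * 180 = 10 * 180 = 1800 degrees.

1800 degrees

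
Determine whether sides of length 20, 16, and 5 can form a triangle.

Yes.
The triangle inequality requires that the sum of any two sides exceeds the third.
Here 5 + 16 = 21 > 20, so the condition is met.

Yes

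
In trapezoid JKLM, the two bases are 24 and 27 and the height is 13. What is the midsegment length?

midsegment = (24 + 27) / 2 = 51 / 2 = 51/2

51/2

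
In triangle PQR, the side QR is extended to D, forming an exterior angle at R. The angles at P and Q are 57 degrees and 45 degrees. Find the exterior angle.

By the exterior angle theorem, an exterior angle of a triangle equals the sum of the two remote interior angles.
Exterior angle = angle P + angle Q
Exterior angle = 57 + 45 = 102 degrees

102 degrees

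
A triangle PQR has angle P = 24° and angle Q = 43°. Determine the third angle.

Let angle R = x. Then 24 + 43 + x = 180.
x = 180 - 67 = 113 degrees.

113 degrees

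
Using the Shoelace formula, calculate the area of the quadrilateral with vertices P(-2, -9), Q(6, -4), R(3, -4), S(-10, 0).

Shoelace: sum of cross terms = 100, Area = (1/2)|100| = 50

50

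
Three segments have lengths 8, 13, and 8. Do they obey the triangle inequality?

Check all three triangle inequalities:
8 + 13 = 21 > 8 ✓
8 + 8 = 16 > 13 ✓
13 + 8 = 21 > 8 ✓
All conditions hold, so these sides form a valid triangle.

Yes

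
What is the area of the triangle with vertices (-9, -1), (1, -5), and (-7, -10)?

Using the Shoelace formula for a triangle:
Area = (1/2)|x0(y1 - y2) + x1(y2 - y0) + x2(y0 - y1)|
Area = (1/2)|-9(-5 - -10) + 1(-10 - -1) + -7(-1 - -5)|
Area = (1/2)|-45 + -9 + -28|
Area = (1/2)|-82|
Area = (1/2)(82)
Area = 41

41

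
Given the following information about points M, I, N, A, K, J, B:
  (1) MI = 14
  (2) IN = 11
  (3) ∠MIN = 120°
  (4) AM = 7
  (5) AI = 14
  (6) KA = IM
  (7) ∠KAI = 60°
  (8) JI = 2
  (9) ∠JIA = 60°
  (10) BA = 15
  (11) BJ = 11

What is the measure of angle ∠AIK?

From the given relations: KA = IM = 14.
Step 1: By the law of cosines on triangle IAK: IK² = 14² + 14² − 2·14·14·cos(60°) = 196, so IK = 14.
Step 2: By the inverse law of cosines on triangle AIK: cos(∠AIK) = (14² + 14² − 14²) / (2·14·14) = 196/392 = 0.5, so ∠AIK = 60°.

Therefore, the measure of angle ∠AIK = 60°.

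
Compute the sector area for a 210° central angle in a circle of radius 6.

Sector area = π(6²)(7/12) = 21*pi

21*pi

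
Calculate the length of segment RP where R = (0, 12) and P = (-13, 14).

d = sqrt((-13 - 0)^2 + (14 - 12)^2)
d = sqrt(-13^2 + 2^2)
d = sqrt(169 + 4)
d = sqrt(173)

sqrt(173)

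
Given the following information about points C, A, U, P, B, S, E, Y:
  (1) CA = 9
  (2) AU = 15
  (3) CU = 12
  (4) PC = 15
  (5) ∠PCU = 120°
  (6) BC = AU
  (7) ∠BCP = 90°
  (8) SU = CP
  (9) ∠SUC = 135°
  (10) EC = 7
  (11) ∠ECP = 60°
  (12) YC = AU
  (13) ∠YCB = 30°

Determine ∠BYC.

From the given relations: YC = AU = 15; BC = AU = 15.
Step 1: By the law of cosines on triangle YCB: YB² = 15² + 15² − 2·15·15·cos(30°) = 60.29, so YB ≈ 7.76.
Step 2: By the inverse law of cosines on triangle BYC: cos(∠BYC) = (7.76² + 15² − 15²) / (2·7.76·15) = 60.29/232.94 = 0.2588, so ∠BYC = 75°.

Therefore, the measure of angle ∠BYC = 75°.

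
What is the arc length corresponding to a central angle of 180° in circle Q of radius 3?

Arc length = 2πr × θ/360
= 2π × 3 × 1/2
= 3*pi

3*pi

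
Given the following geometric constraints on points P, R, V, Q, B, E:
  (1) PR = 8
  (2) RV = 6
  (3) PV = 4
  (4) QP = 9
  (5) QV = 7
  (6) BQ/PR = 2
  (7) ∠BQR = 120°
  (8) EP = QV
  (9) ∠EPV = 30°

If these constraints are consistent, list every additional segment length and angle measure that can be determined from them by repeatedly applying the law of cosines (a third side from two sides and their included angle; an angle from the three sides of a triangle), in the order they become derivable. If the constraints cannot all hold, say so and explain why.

The constraints are consistent. Derivable facts, in order:
After 1 step:
- VE ≈ 4.06
- ∠PQV = 25.21°
- ∠PRV = 28.96°
- ∠PVQ = 106.6°
- ∠PVR = 104.48°
- ∠QPV = 48.19°
- ∠RPV = 46.57°
After 2 steps:
- ∠EVP = 120.51°
- ∠PEV = 29.49°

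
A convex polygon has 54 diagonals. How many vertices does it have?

Using d = n(n - 3)/2, we solve 54 = n(n - 3)/2.
So n(n - 3) = 108.
Testing n = 12: 12 * 9 = 108 = 108. Correct.
The polygon has 12 sides.

12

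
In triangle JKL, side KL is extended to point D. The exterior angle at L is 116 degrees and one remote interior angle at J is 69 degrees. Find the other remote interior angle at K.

angle K = 116 - 69 = 47 degrees (exterior angle theorem).

47 degrees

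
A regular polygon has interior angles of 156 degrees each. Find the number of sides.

Exterior angle = 180 - 156 = 24. n = 360 / 24 = 15.

15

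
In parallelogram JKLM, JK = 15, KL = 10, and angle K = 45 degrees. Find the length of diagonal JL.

Law of cosines: d^2 = 15^2 + 10^2 - 2(15)(10)cos(45°) = 325 - 150*sqrt(2), so d = 5*sqrt(13 - 6*sqrt(2)).

5*sqrt(13 - 6*sqrt(2))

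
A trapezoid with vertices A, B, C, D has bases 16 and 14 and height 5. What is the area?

Area = (16 + 14) * 5 / 2 = 150 / 2 = 75

75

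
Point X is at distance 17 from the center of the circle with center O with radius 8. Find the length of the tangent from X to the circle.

The tangent, radius, and line from the external point to the center form a right triangle.
The right angle is where the tangent meets the radius.
By the Pythagorean theorem: tangent² + 8² = 17²
tangent² = 289 - 64 = 225
tangent = 15

15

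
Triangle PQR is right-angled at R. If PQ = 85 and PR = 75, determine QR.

Rearranging the Pythagorean theorem to solve for the unknown leg:
leg^2 = hypotenuse^2 - known_leg^2 = 7225 - 5625 = 1600
leg = sqrt(1600) = 40.

40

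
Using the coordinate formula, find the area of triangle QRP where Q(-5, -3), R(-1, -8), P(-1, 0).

Using the Shoelace formula for a triangle:
Area = (1/2)|x0(y1 - y2) + x1(y2 - y0) + x2(y0 - y1)|
Area = (1/2)|-5(-8 - 0) + -1(0 - -3) + -1(-3 - -8)|
Area = (1/2)|40 + -3 + -5|
Area = (1/2)|32|
Area = (1/2)(32)
Area = 16

16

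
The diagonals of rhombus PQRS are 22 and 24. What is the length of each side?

In a rhombus, the diagonals bisect each other perpendicularly, creating four congruent right triangles.
Each triangle has legs 11 (half of 22) and 12 (half of 24).
The hypotenuse of each right triangle is a side of the rhombus:
side = sqrt(11^2 + 12^2) = sqrt(265)

sqrt(265)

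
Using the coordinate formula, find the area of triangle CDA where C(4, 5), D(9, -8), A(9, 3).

Shoelace: Area = (1/2)|4(-8-3) + 9(3-5) + 9(5--8)| = (1/2)(55) = 55/2

55/2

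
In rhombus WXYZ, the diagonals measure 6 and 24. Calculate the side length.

Half-diagonals are 3 and 12. side = sqrt(3^2 + 12^2) = sqrt(153) = 3*sqrt(17)

3*sqrt(17)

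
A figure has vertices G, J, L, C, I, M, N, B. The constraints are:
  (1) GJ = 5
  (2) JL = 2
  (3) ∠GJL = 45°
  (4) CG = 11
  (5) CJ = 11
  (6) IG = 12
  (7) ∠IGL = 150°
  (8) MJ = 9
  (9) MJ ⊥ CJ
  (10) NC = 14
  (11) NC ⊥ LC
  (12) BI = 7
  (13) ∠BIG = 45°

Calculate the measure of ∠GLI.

Step 1: By the law of cosines on triangle LJG: LG² = 2² + 5² − 2·2·5·cos(45°) = 14.86, so LG ≈ 3.85.
Step 2: By the law of cosines on triangle LGI: LI² = 3.85² + 12² − 2·3.85·12·cos(150°) = 238.97, so LI ≈ 15.46.
Step 3: By the inverse law of cosines on triangle GLI: cos(∠GLI) = (3.85² + 15.46² − 12²) / (2·3.85·15.46) = 109.83/119.17 = 0.9216, so ∠GLI = 22.84°.

Therefore, the measure of angle ∠GLI = 22.84°.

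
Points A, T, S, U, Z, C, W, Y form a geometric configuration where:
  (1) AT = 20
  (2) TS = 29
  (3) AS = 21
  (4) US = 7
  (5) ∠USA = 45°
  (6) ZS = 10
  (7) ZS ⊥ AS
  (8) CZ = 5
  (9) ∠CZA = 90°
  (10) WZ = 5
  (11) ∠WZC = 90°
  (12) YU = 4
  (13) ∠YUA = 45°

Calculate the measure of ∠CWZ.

Step 1: By the law of cosines on triangle WZC: WC² = 5² + 5² − 2·5·5·cos(90°) = 50, so WC = 5·√2.
Step 2: By the inverse law of cosines on triangle CWZ: cos(∠CWZ) = ((5·√2)² + 5² − 5²) / (2·5·√2·5) = 50/70.71 = 0.7071, so ∠CWZ = 45°.

Therefore, the measure of angle ∠CWZ = 45°.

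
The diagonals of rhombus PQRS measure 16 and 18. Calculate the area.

Area of a rhombus = (d1 * d2) / 2
Area = (16 * 18) / 2
Area = 288 / 2
Area = 144

144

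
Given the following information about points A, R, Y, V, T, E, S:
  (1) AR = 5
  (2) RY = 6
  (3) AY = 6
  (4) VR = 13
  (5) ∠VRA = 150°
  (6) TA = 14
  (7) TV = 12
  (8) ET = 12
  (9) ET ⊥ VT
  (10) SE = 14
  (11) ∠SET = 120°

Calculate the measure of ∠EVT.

Step 1: By the law of cosines on triangle VTE: VE² = 12² + 12² − 2·12·12·cos(90°) = 288, so VE = 12·√2.
Step 2: By the inverse law of cosines on triangle EVT: cos(∠EVT) = ((12·√2)² + 12² − 12²) / (2·12·√2·12) = 288/407.29 = 0.7071, so ∠EVT = 45°.

Therefore, the measure of angle ∠EVT = 45°.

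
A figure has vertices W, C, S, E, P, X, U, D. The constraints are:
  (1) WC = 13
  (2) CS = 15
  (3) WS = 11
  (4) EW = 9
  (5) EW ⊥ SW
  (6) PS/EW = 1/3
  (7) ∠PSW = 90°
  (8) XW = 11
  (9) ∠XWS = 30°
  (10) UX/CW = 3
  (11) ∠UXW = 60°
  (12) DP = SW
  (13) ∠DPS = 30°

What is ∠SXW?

Step 1: By the law of cosines on triangle XWS: XS² = 11² + 11² − 2·11·11·cos(30°) = 32.42, so XS ≈ 5.69.
Step 2: By the inverse law of cosines on triangle SXW: cos(∠SXW) = (5.69² + 11² − 11²) / (2·5.69·11) = 32.42/125.27 = 0.2588, so ∠SXW = 75°.

Therefore, the measure of angle ∠SXW = 75°.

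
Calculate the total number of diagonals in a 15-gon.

Total line segments between 15 vertices = C(15,2) = 105.
Subtract the 15 sides: 105 - 15 = 90 diagonals.

90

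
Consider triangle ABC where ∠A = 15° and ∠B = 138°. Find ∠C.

The interior angles sum to 180°: angle C = 180 - 15 - 138 = 27°.
The triangle is obtuse (angles 15°, 138°, 27°).

27 degrees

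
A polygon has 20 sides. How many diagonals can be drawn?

Total line segments between 20 vertices = C(20,2) = 190.
Subtract the 20 sides: 190 - 20 = 170 diagonals.

170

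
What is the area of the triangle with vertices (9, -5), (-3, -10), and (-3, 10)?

The Shoelace formula computes the area from vertex coordinates by summing cross products.
For vertices (9,-5), (-3,-10), (-3,10):
Signed sum = 9*-10 - -3*-5 + -3*10 - -3*-10 + -3*-5 - 9*10
= -105 + -60 + -75 = -240
Area = (1/2)|-240| = 120.

120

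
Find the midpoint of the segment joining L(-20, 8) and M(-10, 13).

The midpoint is the point halfway along the segment.
Move half the horizontal distance: -20 + (-10 - -20)/2 = -20 + 10/2 = -15
Move half the vertical distance: 8 + (13 - 8)/2 = 8 + 5/2 = 21/2
Midpoint = (-15, 21/2)

(-15, 21/2)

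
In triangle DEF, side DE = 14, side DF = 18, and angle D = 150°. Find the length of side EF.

Law of cosines: EF^2 = 14^2 + 18^2 - 2(14)(18)cos(150°) = 252*sqrt(3) + 520, so EF = 2*sqrt(63*sqrt(3) + 130).

2*sqrt(63*sqrt(3) + 130)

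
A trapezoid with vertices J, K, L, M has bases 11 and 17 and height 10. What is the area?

Area = (11 + 17) * 10 / 2 = 280 / 2 = 140

140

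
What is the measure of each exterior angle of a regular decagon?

Each exterior angle of a regular n-gon is 360 / n.
For n = 10: 360 / 10 = 36 degrees.

36 degrees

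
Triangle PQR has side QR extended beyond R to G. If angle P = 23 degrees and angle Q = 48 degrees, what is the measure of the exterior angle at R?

The interior angle at R is 180 - 23 - 48 = 109 degrees.
The exterior angle and interior angle at R are supplementary:
Exterior angle = 180 - 109 = 71 degrees.

71 degrees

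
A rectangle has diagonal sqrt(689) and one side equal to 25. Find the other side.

b = sqrt(d^2 - a^2) = sqrt(689 - 625) = sqrt(64) = 8

8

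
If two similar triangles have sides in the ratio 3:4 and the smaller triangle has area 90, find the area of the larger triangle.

Area ratio = (3/4)^2 = 9/16. Area of the larger triangle = 90 * 16/9 = 160.

160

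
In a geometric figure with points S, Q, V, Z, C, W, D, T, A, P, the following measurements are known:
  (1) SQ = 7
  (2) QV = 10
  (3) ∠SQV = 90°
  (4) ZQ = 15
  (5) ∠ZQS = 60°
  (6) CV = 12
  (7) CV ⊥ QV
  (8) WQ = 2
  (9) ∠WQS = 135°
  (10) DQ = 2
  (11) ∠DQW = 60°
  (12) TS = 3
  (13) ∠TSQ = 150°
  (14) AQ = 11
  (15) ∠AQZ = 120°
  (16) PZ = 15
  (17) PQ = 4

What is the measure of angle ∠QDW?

Step 1: By the law of cosines on triangle DQW: DW² = 2² + 2² − 2·2·2·cos(60°) = 4, so DW = 2.
Step 2: By the inverse law of cosines on triangle QDW: cos(∠QDW) = (2² + 2² − 2²) / (2·2·2) = 4/8 = 0.5, so ∠QDW = 60°.

Therefore, the measure of angle ∠QDW = 60°.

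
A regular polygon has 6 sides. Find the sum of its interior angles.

The sum of interior angles of an n-sided polygon is (n - 2) * 180.
For n = 6: (6 - 2) * 180 = 4 * 180 = 720 degrees.

720 degrees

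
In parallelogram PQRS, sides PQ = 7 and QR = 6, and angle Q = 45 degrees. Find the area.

Area = 7 * 6 * sin(45°) = 42 * sqrt(2)/2 = 21*sqrt(2)

21*sqrt(2)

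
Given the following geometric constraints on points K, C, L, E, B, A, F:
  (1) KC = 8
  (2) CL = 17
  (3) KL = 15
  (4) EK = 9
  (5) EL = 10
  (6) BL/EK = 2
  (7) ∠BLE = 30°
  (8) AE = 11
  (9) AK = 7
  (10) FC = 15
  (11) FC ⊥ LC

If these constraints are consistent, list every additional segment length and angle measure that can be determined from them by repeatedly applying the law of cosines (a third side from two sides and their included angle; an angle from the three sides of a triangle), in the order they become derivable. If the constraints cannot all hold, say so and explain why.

The constraints are consistent. Derivable facts, in order:
After 1 step:
- EB ≈ 10.59
- LF ≈ 22.67
- ∠AEK = 39.4°
- ∠AKE = 85.9°
- ∠CKL = 90°
- ∠CLK = 28.07°
- ∠EAK = 54.7°
- ∠EKL = 40.27°
- ∠ELK = 35.58°
- ∠KCL = 61.93°
- ∠KEL = 104.15°
After 2 steps:
- ∠BEL = 121.84°
- ∠CFL = 48.58°
- ∠CLF = 41.42°
- ∠EBL = 28.16°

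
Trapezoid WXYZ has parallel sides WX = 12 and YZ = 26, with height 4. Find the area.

Area of a trapezoid = (base1 + base2) * height / 2
Area = (12 + 26) * 4 / 2
Area = 38 * 4 / 2
Area = 152 / 2
Area = 76

76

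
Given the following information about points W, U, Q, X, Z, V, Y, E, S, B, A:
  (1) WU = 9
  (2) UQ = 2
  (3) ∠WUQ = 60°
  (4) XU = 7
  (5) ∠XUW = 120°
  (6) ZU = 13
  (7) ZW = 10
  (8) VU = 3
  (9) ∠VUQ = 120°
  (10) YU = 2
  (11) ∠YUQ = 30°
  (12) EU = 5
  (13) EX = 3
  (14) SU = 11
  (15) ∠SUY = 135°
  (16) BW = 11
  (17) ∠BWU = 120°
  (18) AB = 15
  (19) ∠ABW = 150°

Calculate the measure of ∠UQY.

Step 1: By the law of cosines on triangle QUY: QY² = 2² + 2² − 2·2·2·cos(30°) = 1.07, so QY ≈ 1.04.
Step 2: By the inverse law of cosines on triangle UQY: cos(∠UQY) = (2² + 1.04² − 2²) / (2·2·1.04) = 1.07/4.14 = 0.2588, so ∠UQY = 75°.

Therefore, the measure of angle ∠UQY = 75°.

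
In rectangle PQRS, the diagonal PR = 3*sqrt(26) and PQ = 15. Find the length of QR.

Using the Pythagorean theorem: d^2 = a^2 + b^2
b^2 = d^2 - a^2
b^2 = 234 - 225
b^2 = 9
b = sqrt(9) = 3

3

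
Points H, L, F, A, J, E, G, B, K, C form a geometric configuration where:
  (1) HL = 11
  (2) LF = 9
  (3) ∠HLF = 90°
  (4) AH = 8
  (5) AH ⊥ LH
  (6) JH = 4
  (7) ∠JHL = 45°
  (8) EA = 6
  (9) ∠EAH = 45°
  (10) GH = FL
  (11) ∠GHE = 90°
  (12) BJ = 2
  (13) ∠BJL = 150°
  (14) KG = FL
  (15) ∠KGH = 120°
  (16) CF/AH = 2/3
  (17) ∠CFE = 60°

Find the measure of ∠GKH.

From the given relations: KG = FL = 9; GH = FL = 9.
Step 1: By the law of cosines on triangle KGH: KH² = 9² + 9² − 2·9·9·cos(120°) = 243, so KH = 9·√3.
Step 2: By the inverse law of cosines on triangle GKH: cos(∠GKH) = (9² + (9·√3)² − 9²) / (2·9·9·√3) = 243/280.59 = 0.866, so ∠GKH = 30°.

Therefore, the measure of angle ∠GKH = 30°.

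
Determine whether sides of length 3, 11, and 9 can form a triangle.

Sort the sides: 3, 9, 11.
It suffices to check that the sum of the two smallest exceeds the largest:
3 + 9 = 12 > 11. ✓
Yes, a valid triangle can be formed.

Yes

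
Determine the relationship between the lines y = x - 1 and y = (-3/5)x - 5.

Slope of line 1: m1 = 1
Slope of line 2: m2 = -3/5
For parallel lines we need equal slopes: 1 != -3/5.
For perpendicular lines we need m1*m2 = -1: (1)(-3/5) = -3/5 != -1.
Since neither condition holds, the lines are neither parallel nor perpendicular.

Neither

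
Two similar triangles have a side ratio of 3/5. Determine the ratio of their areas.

Area scales with the square of linear dimensions. If every length is multiplied by 3/5, then the area is multiplied by (3/5)^2 = 9/25.
The area ratio is 9:25.

9:25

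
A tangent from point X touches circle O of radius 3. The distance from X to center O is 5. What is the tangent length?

Let T be the point of tangency. Then OT ⊥ XT (radius ⊥ tangent).
In right triangle OTX: OX² = OT² + XT²
5² = 3² + XT²
XT² = 16, XT = 4

4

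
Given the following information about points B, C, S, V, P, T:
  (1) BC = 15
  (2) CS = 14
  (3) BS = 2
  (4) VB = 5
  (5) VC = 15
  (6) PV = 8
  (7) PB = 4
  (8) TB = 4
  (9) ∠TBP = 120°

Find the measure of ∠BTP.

Step 1: By the law of cosines on triangle TBP: TP² = 4² + 4² − 2·4·4·cos(120°) = 48, so TP = 4·√3.
Step 2: By the inverse law of cosines on triangle BTP: cos(∠BTP) = (4² + (4·√3)² − 4²) / (2·4·4·√3) = 48/55.43 = 0.866, so ∠BTP = 30°.

Therefore, the measure of angle ∠BTP = 30°.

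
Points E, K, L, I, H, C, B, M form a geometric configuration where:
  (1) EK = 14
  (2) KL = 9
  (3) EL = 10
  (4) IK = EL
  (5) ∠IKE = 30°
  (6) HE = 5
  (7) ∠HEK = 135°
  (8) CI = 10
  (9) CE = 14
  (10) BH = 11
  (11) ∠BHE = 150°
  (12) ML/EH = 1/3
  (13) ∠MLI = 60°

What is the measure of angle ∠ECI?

From the given relations: IK = EL = 10.
Step 1: By the law of cosines on triangle EKI: EI² = 14² + 10² − 2·14·10·cos(30°) = 53.51, so EI ≈ 7.32.
Step 2: By the inverse law of cosines on triangle ECI: cos(∠ECI) = (14² + 10² − 7.32²) / (2·14·10) = 242.49/280 = 0.866, so ∠ECI = 30°.

Therefore, the measure of angle ∠ECI = 30°.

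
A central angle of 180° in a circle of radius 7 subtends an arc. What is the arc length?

The full circumference is 2πr = 2π(7) = 14*pi.
The arc spans 180° out of 360°, which is a fraction of 1/2.
Arc length = 14*pi × 1/2 = 7*pi.

7*pi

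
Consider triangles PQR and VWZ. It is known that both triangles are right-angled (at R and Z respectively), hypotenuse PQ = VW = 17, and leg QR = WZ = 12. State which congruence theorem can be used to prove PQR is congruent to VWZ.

The given information provides:
both triangles are right-angled (at R and Z respectively), hypotenuse PQ = VW = 17, and leg QR = WZ = 12
This matches the HL congruence theorem.
The hypotenuse and one leg of two right triangles are equal (Hypotenuse-Leg).

HL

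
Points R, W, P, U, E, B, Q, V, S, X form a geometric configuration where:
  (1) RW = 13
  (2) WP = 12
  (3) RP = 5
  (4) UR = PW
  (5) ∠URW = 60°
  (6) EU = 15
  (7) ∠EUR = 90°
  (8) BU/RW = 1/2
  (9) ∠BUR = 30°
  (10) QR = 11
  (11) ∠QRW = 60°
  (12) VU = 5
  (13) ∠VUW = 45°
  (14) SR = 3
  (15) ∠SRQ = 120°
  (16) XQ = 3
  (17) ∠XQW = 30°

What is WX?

Step 1: By the law of cosines on triangle QRW: QW² = 11² + 13² − 2·11·13·cos(60°) = 147, so QW = 7·√3.
Step 2: By the law of cosines on triangle WQX: WX² = (7·√3)² + 3² − 2·7·√3·3·cos(30°) = 93, so WX = √93.

Therefore, the length of WX = √93.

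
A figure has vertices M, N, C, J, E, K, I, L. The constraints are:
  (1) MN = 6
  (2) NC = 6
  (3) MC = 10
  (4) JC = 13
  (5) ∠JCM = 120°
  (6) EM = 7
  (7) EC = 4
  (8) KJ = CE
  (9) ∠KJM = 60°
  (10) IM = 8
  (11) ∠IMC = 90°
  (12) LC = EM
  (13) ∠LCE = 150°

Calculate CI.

Step 1: By the law of cosines on triangle CMI: CI² = 10² + 8² − 2·10·8·cos(90°) = 164, so CI = 2·√41.

Therefore, the length of CI = 2·√41.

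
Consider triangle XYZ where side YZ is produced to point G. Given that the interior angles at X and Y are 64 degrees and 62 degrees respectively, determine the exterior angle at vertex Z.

By the exterior angle theorem, an exterior angle of a triangle equals the sum of the two remote interior angles.
Exterior angle = angle X + angle Y
Exterior angle = 64 + 62 = 126 degrees

126 degrees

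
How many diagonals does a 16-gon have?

Each of the 16 vertices connects to 13 non-adjacent vertices via diagonals.
Total connections = 16 × 13 = 208, but each diagonal is counted twice.
Number of diagonals = 208 / 2 = 104.

104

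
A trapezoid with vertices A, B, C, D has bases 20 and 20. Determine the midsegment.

midsegment = (20 + 20) / 2 = 40 / 2 = 20

20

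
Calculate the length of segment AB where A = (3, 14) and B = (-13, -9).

d = sqrt((-16)^2 + (-23)^2) = sqrt(785)

sqrt(785)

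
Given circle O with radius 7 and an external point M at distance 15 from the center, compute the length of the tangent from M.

The tangent, radius, and line from the external point to the center form a right triangle.
The right angle is where the tangent meets the radius.
By the Pythagorean theorem: tangent² + 7² = 15²
tangent² = 225 - 49 = 176
tangent = 4*sqrt(11)

4*sqrt(11)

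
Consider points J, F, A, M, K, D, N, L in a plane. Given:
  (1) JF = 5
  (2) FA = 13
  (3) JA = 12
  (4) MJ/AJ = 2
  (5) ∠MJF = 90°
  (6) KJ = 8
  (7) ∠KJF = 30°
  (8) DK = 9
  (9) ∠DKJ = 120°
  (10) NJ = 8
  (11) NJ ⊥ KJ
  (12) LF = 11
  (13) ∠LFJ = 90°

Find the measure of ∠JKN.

Step 1: By the law of cosines on triangle KJN: KN² = 8² + 8² − 2·8·8·cos(90°) = 128, so KN = 8·√2.
Step 2: By the inverse law of cosines on triangle JKN: cos(∠JKN) = (8² + (8·√2)² − 8²) / (2·8·8·√2) = 128/181.02 = 0.7071, so ∠JKN = 45°.

Therefore, the measure of angle ∠JKN = 45°.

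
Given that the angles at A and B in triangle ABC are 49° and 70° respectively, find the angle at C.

The interior angles sum to 180°: angle C = 180 - 49 - 70 = 61°.
The triangle is acute (angles 49°, 70°, 61°).

61 degrees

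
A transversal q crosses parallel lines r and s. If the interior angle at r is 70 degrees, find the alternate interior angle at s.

Alternate interior angles lie on opposite sides of the transversal, between the parallel lines.
By the alternate interior angle theorem, they are equal: 70 degrees.

70 degrees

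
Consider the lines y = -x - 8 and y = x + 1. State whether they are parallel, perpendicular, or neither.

Slope of line 1: m1 = -1
Slope of line 2: m2 = 1
Two lines are perpendicular when the product of their slopes is -1 (negative reciprocals).
m1 * m2 = (-1) * (1) = -1, confirming perpendicularity.

Perpendicular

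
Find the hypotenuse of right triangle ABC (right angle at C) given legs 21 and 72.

AB = sqrt(21^2 + 72^2) = sqrt(5625) = 75

75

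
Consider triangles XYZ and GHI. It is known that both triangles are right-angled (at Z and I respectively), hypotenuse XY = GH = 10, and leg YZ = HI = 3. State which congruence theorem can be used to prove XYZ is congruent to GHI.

The given information provides:
both triangles are right-angled (at Z and I respectively), hypotenuse XY = GH = 10, and leg YZ = HI = 3
This matches the HL congruence theorem.
The hypotenuse and one leg of two right triangles are equal (Hypotenuse-Leg).

HL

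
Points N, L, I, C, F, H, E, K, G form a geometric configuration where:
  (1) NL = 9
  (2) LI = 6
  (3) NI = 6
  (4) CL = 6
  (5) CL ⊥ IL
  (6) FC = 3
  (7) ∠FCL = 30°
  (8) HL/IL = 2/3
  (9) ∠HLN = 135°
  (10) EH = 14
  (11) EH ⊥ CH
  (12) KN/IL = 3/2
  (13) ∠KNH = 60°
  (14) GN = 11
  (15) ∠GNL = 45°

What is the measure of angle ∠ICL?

Step 1: By the law of cosines on triangle CLI: CI² = 6² + 6² − 2·6·6·cos(90°) = 72, so CI = 6·√2.
Step 2: By the inverse law of cosines on triangle ICL: cos(∠ICL) = ((6·√2)² + 6² − 6²) / (2·6·√2·6) = 72/101.82 = 0.7071, so ∠ICL = 45°.

Therefore, the measure of angle ∠ICL = 45°.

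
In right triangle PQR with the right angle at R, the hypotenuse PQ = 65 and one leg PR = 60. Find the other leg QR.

QR = sqrt(65^2 - 60^2) = sqrt(625) = 25

25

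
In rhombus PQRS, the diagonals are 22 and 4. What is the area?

The diagonals of a rhombus divide it into four right triangles.
Each triangle has legs 22/ 2 = 11 and 4/2 = 2, so each has area (1/2)*11*2 = 11.
Four such triangles give total area = (d1 * d2) / 2 = 44.

44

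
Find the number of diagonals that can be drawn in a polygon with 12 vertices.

Total line segments between 12 vertices = C(12,2) = 66.
Subtract the 12 sides: 66 - 12 = 54 diagonals.

54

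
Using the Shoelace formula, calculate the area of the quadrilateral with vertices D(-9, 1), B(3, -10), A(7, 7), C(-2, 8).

Shoelace: sum of cross terms = 318, Area = (1/2)|318| = 159

159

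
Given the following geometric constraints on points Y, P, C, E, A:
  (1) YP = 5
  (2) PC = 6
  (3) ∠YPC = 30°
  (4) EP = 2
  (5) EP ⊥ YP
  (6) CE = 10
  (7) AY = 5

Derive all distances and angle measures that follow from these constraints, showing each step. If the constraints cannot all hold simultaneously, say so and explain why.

These constraints are not satisfiable: by the triangle inequality in triangle PCE, (2) PC = 6 and (4) EP = 2 force CE ≤ 6 + 2 = 8, but (6) says CE = 10. No planar figure meets all of them, so nothing further can be derived.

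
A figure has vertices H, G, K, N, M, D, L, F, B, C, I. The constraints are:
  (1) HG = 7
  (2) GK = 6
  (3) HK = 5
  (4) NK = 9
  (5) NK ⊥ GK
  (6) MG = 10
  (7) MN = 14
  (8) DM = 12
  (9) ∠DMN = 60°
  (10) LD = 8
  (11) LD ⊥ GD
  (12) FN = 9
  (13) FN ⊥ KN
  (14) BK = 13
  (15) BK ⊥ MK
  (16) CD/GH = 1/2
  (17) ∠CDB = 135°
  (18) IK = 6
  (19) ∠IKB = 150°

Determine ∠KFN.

Step 1: By the law of cosines on triangle FNK: FK² = 9² + 9² − 2·9·9·cos(90°) = 162, so FK = 9·√2.
Step 2: By the inverse law of cosines on triangle KFN: cos(∠KFN) = ((9·√2)² + 9² − 9²) / (2·9·√2·9) = 162/229.1 = 0.7071, so ∠KFN = 45°.

Therefore, the measure of angle ∠KFN = 45°.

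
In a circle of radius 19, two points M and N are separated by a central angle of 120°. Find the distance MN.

Drop a perpendicular from the center to the chord, bisecting both the chord and the central angle.
Each half-chord = r sin(θ/2) = 19 sin(60°).
The full chord = 2 × 19 × sin(60°) = 19*sqrt(3).

19*sqrt(3)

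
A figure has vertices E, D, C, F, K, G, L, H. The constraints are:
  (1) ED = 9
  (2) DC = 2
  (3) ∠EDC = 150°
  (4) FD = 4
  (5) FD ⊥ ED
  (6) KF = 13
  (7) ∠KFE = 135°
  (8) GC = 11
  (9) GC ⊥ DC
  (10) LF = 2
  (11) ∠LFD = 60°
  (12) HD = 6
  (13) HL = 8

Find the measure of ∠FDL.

Step 1: By the law of cosines on triangle DFL: DL² = 4² + 2² − 2·4·2·cos(60°) = 12, so DL = 2·√3.
Step 2: By the inverse law of cosines on triangle FDL: cos(∠FDL) = (4² + (2·√3)² − 2²) / (2·4·2·√3) = 24/27.71 = 0.866, so ∠FDL = 30°.

Therefore, the measure of angle ∠FDL = 30°.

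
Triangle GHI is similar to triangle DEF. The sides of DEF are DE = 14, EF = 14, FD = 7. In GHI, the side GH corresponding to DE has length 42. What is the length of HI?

Since the triangles are similar, the ratio of corresponding sides is constant.
Scale factor k = GH / DE = 42 / 14 = 3
HI = k * EF = 3 * 14 = 42

42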